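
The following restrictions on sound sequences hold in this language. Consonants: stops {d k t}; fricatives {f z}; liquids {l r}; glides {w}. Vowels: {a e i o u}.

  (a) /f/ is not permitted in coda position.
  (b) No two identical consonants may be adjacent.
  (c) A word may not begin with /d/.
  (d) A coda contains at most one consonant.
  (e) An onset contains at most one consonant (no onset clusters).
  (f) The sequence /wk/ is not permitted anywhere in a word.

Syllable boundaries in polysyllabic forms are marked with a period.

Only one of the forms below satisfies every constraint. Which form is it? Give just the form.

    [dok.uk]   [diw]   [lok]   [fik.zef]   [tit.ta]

[lok]

[dok.uk] — violates constraint (c): word begins with /d/ → illicit
[diw] — violates constraint (c): word begins with /d/ → illicit
[lok] — σ1 onset /l/, coda /k/ ok → licit
[fik.zef] — violates constraint (a): syllable 2 coda contains /f/ → illicit
[tit.ta] — violates constraint (b): adjacent identical consonants /tt/ → illicit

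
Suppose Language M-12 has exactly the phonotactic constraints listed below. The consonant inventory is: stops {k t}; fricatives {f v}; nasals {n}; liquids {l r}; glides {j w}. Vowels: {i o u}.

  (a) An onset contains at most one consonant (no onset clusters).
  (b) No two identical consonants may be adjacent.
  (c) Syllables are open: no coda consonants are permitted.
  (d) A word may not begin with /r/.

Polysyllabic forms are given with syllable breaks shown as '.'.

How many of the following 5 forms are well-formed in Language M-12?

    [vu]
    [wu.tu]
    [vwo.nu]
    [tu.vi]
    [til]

3

[vu] — σ1 onset /v/, coda /∅/ ok → well-formed
[wu.tu] — σ1 onset /w/, coda /∅/ ok; σ2 onset /t/, coda /∅/ ok → well-formed
[vwo.nu] — violates constraint (a): syllable 1 onset /vw/ has 2 consonants (> 1) → ill-formed
[tu.vi] — σ1 onset /t/, coda /∅/ ok; σ2 onset /v/, coda /∅/ ok → well-formed
[til] — violates constraint (c): syllable 1 coda /l/ has 1 consonant (> 0) → ill-formed
Well-formed: [vu], [wu.tu], [tu.vi] → 3.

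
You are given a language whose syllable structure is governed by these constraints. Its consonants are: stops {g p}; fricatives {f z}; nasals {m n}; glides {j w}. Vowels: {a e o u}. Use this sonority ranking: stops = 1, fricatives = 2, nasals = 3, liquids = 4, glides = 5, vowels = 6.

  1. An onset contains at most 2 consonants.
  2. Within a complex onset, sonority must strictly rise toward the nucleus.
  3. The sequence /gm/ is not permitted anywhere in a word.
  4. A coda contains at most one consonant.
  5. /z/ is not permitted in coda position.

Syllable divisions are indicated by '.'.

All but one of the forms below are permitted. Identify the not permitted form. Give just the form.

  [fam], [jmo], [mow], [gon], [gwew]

[jmo]

[fam] — σ1 onset /f/, coda /m/ ok → permitted
[jmo] — violates constraint 2: syllable 1 onset /jm/: /j/ (glide, 5) → /m/ (nasal, 3) does not rise → not permitted
[mow] — σ1 onset /m/, coda /w/ ok → permitted
[gon] — σ1 onset /g/, coda /n/ ok → permitted
[gwew] — σ1 onset /gw/ (1→5 rises), coda /w/ ok → permitted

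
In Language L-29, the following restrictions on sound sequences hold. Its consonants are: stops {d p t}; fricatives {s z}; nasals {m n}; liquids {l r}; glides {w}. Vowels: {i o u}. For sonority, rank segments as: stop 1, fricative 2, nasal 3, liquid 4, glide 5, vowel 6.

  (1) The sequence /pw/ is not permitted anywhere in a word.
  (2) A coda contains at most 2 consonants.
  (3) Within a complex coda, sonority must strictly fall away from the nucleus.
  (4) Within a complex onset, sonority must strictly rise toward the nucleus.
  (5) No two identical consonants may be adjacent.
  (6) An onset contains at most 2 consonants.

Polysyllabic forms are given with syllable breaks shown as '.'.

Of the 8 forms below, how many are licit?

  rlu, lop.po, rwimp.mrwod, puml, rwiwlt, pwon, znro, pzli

0

rlu — violates constraint 4: syllable 1 onset /rl/: /r/ (liquid, 4) → /l/ (liquid, 4) does not rise → illicit
lop.po — violates constraint 5: adjacent identical consonants /pp/ → illicit
rwimp.mrwod — violates constraint 6: syllable 2 onset /mrw/ has 3 consonants (> 2) → illicit
puml — violates constraint 3: syllable 1 coda /ml/: /m/ (nasal, 3) → /l/ (liquid, 4) does not fall → illicit
rwiwlt — violates constraint 2: syllable 1 coda /wlt/ has 3 consonants (> 2) → illicit
pwon — violates constraint 1: contains banned sequence /pw/ → illicit
znro — violates constraint 6: syllable 1 onset /znr/ has 3 consonants (> 2) → illicit
pzli — violates constraint 6: syllable 1 onset /pzl/ has 3 consonants (> 2) → illicit
No form is licit → 0.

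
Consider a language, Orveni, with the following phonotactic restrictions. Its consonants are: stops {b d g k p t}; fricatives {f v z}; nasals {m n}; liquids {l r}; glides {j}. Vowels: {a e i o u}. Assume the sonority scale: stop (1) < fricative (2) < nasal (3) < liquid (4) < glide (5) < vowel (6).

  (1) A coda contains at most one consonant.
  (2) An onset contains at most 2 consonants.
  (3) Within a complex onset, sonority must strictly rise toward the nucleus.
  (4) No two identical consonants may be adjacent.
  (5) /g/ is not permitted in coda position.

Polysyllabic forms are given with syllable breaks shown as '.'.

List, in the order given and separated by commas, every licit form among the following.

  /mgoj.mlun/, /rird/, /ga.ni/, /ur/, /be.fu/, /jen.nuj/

/ga.ni/, /ur/, /be.fu/

/mgoj.mlun/ — violates constraint 3: syllable 1 onset /mg/: /m/ (nasal, 3) → /g/ (stop, 1) does not rise → illicit
/rird/ — violates constraint 1: syllable 1 coda /rd/ has 2 consonants (> 1) → illicit
/ga.ni/ — σ1 onset /g/, coda /∅/ ok; σ2 onset /n/, coda /∅/ ok → licit
/ur/ — σ1 onset /∅/, coda /r/ ok → licit
/be.fu/ — σ1 onset /b/, coda /∅/ ok; σ2 onset /f/, coda /∅/ ok → licit
/jen.nuj/ — violates constraint 4: adjacent identical consonants /nn/ → illicit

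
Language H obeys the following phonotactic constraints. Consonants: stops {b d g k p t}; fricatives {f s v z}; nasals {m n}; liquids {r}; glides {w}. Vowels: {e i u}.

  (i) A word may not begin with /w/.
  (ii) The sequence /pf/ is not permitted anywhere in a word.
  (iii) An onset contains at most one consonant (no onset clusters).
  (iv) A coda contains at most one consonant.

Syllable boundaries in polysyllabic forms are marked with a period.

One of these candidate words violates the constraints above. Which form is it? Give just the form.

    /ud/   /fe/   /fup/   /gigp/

/ud/ — σ1 onset /∅/, coda /d/ ok → well-formed
/fe/ — σ1 onset /f/, coda /∅/ ok → well-formed
/fup/ — σ1 onset /f/, coda /p/ ok → well-formed
/gigp/ — violates constraint (iv): syllable 1 coda /gp/ has 2 consonants (> 1) → ill-formed

/gigp/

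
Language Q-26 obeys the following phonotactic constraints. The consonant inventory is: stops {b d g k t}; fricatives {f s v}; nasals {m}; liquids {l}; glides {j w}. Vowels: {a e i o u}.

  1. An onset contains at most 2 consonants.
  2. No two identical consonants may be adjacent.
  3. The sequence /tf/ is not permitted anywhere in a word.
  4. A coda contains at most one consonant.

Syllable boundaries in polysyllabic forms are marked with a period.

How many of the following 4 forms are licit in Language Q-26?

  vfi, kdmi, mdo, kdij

3

vfi — σ1 onset /vf/ (2C), coda /∅/ ok → licit
kdmi — violates constraint 1: syllable 1 onset /kdm/ has 3 consonants (> 2) → illicit
mdo — σ1 onset /md/ (2C), coda /∅/ ok → licit
kdij — σ1 onset /kd/ (2C), coda /j/ ok → licit
Licit: vfi, mdo, kdij → 3.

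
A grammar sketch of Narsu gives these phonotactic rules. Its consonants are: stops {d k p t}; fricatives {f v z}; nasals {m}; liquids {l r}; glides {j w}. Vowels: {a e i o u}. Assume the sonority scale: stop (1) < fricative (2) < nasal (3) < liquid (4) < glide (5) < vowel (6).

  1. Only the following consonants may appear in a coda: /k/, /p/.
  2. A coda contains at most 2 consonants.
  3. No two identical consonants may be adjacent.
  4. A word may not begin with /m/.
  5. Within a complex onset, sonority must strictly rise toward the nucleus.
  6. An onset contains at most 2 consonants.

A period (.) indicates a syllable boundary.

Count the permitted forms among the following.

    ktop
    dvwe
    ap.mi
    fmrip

1

ktop — violates constraint 5: syllable 1 onset /kt/: /k/ (stop, 1) → /t/ (stop, 1) does not rise → not permitted
dvwe — violates constraint 6: syllable 1 onset /dvw/ has 3 consonants (> 2) → not permitted
ap.mi — σ1 onset /∅/, coda /p/ ok; σ2 onset /m/, coda /∅/ ok → permitted
fmrip — violates constraint 6: syllable 1 onset /fmr/ has 3 consonants (> 2) → not permitted
Permitted: ap.mi → 1.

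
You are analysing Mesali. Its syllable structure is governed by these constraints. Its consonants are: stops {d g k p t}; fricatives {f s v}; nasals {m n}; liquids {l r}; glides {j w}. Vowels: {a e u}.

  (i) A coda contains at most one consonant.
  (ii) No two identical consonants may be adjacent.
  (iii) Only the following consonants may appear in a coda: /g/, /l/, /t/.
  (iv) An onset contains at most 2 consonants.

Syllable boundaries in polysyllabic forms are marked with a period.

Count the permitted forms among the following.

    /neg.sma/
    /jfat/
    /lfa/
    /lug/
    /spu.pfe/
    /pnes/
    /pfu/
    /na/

7

/neg.sma/ — σ1 onset /n/, coda /g/ ok; σ2 onset /sm/ (2C), coda /∅/ ok → permitted
/jfat/ — σ1 onset /jf/ (2C), coda /t/ ok → permitted
/lfa/ — σ1 onset /lf/ (2C), coda /∅/ ok → permitted
/lug/ — σ1 onset /l/, coda /g/ ok → permitted
/spu.pfe/ — σ1 onset /sp/ (2C), coda /∅/ ok; σ2 onset /pf/ (2C), coda /∅/ ok → permitted
/pnes/ — violates constraint (iii): syllable 1 coda contains /s/, which is not a licensed coda consonant → not permitted
/pfu/ — σ1 onset /pf/ (2C), coda /∅/ ok → permitted
/na/ — σ1 onset /n/, coda /∅/ ok → permitted
Permitted: /neg.sma/, /jfat/, /lfa/, /lug/, /spu.pfe/, /pfu/, /na/ → 7.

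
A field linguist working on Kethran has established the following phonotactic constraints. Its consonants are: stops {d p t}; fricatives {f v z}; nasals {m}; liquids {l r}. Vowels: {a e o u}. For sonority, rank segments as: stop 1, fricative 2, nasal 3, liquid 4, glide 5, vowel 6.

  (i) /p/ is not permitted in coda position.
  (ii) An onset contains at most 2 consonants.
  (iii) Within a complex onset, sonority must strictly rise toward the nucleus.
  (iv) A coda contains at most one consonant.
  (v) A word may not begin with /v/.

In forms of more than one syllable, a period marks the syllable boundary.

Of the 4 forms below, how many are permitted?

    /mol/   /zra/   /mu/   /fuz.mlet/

/mol/ — σ1 onset /m/, coda /l/ ok → permitted
/zra/ — σ1 onset /zr/ (2→4 rises), coda /∅/ ok → permitted
/mu/ — σ1 onset /m/, coda /∅/ ok → permitted
/fuz.mlet/ — σ1 onset /f/, coda /z/ ok; σ2 onset /ml/ (3→4 rises), coda /t/ ok → permitted
Permitted: /mol/, /zra/, /mu/, /fuz.mlet/ → 4.

4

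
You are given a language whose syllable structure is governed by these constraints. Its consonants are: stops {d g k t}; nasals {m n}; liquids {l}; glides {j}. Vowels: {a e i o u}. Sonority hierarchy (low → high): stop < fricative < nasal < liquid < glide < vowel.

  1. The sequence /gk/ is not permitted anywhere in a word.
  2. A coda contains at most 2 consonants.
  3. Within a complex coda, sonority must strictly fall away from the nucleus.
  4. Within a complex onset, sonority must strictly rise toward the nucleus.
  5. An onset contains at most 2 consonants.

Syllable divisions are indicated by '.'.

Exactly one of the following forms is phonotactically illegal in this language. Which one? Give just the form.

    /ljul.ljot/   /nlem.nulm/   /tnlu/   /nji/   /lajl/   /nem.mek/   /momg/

/ljul.ljot/ — σ1 onset /lj/ (4→5 rises), coda /l/ ok; σ2 onset /lj/ (4→5 rises), coda /t/ ok → phonotactically legal
/nlem.nulm/ — σ1 onset /nl/ (3→4 rises), coda /m/ ok; σ2 onset /n/, coda /lm/ (4→3 falls) ok → phonotactically legal
/tnlu/ — violates constraint 5: syllable 1 onset /tnl/ has 3 consonants (> 2) → phonotactically illegal
/nji/ — σ1 onset /nj/ (3→5 rises), coda /∅/ ok → phonotactically legal
/lajl/ — σ1 onset /l/, coda /jl/ (5→4 falls) ok → phonotactically legal
/nem.mek/ — σ1 onset /n/, coda /m/ ok; σ2 onset /m/, coda /k/ ok → phonotactically legal
/momg/ — σ1 onset /m/, coda /mg/ (3→1 falls) ok → phonotactically legal

/tnlu/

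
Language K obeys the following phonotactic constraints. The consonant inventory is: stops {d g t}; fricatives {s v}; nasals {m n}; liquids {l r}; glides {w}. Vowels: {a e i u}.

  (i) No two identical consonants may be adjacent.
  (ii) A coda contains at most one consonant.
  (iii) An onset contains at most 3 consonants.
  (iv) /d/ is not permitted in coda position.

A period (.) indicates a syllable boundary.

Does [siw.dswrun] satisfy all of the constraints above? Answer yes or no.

[siw.dswrun] — violates constraint (iii): syllable 2 onset /dswr/ has 4 consonants (> 3) → not permitted

no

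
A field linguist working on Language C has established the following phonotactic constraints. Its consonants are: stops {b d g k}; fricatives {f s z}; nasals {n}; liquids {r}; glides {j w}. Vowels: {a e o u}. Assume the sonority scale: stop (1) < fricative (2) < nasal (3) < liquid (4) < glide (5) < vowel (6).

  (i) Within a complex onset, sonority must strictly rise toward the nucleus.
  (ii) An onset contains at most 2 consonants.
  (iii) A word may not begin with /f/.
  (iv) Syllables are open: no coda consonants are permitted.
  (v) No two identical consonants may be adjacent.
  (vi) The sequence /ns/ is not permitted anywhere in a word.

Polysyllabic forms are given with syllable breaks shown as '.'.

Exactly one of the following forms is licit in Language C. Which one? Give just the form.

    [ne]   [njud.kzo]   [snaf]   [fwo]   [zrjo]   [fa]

[ne] — σ1 onset /n/, coda /∅/ ok → licit
[njud.kzo] — violates constraint (iv): syllable 1 coda /d/ has 1 consonant (> 0) → illicit
[snaf] — violates constraint (iv): syllable 1 coda /f/ has 1 consonant (> 0) → illicit
[fwo] — violates constraint (iii): word begins with /f/ → illicit
[zrjo] — violates constraint (ii): syllable 1 onset /zrj/ has 3 consonants (> 2) → illicit
[fa] — violates constraint (iii): word begins with /f/ → illicit

[ne]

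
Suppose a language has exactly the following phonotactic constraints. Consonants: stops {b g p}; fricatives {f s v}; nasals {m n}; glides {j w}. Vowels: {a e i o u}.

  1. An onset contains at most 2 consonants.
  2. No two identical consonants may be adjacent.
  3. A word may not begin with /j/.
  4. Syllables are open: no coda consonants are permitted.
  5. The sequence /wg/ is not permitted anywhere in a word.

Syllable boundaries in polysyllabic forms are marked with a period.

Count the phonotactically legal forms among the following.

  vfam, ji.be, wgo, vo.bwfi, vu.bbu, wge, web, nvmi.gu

0

vfam — violates constraint 4: syllable 1 coda /m/ has 1 consonant (> 0) → phonotactically illegal
ji.be — violates constraint 3: word begins with /j/ → phonotactically illegal
wgo — violates constraint 5: contains banned sequence /wg/ → phonotactically illegal
vo.bwfi — violates constraint 1: syllable 2 onset /bwf/ has 3 consonants (> 2) → phonotactically illegal
vu.bbu — violates constraint 2: adjacent identical consonants /bb/ → phonotactically illegal
wge — violates constraint 5: contains banned sequence /wg/ → phonotactically illegal
web — violates constraint 4: syllable 1 coda /b/ has 1 consonant (> 0) → phonotactically illegal
nvmi.gu — violates constraint 1: syllable 1 onset /nvm/ has 3 consonants (> 2) → phonotactically illegal
No form is phonotactically legal → 0.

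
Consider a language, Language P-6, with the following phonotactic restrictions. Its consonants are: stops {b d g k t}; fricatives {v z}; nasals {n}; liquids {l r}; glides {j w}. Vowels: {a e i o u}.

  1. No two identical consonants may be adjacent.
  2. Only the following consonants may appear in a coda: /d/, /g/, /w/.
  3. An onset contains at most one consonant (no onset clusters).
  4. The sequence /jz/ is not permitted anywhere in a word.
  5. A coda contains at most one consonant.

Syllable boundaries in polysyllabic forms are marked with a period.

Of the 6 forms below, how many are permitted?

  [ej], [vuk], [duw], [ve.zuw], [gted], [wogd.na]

2

[ej] — violates constraint 2: syllable 1 coda contains /j/, which is not a licensed coda consonant → not permitted
[vuk] — violates constraint 2: syllable 1 coda contains /k/, which is not a licensed coda consonant → not permitted
[duw] — σ1 onset /d/, coda /w/ ok → permitted
[ve.zuw] — σ1 onset /v/, coda /∅/ ok; σ2 onset /z/, coda /w/ ok → permitted
[gted] — violates constraint 3: syllable 1 onset /gt/ has 2 consonants (> 1) → not permitted
[wogd.na] — violates constraint 5: syllable 1 coda /gd/ has 2 consonants (> 1) → not permitted
Permitted: [duw], [ve.zuw] → 2.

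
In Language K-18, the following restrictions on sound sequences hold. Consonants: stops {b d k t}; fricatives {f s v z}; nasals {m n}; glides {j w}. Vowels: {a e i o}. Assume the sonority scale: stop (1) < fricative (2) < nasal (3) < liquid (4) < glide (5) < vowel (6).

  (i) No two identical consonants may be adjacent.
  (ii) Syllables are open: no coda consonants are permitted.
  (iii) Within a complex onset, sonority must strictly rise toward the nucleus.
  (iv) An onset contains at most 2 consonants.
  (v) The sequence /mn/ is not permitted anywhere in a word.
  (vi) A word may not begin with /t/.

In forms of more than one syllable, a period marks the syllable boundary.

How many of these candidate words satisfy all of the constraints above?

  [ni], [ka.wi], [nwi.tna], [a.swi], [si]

[ni] — σ1 onset /n/, coda /∅/ ok → phonotactically legal
[ka.wi] — σ1 onset /k/, coda /∅/ ok; σ2 onset /w/, coda /∅/ ok → phonotactically legal
[nwi.tna] — σ1 onset /nw/ (3→5 rises), coda /∅/ ok; σ2 onset /tn/ (1→3 rises), coda /∅/ ok → phonotactically legal
[a.swi] — σ1 onset /∅/, coda /∅/ ok; σ2 onset /sw/ (2→5 rises), coda /∅/ ok → phonotactically legal
[si] — σ1 onset /s/, coda /∅/ ok → phonotactically legal
Phonotactically legal: [ni], [ka.wi], [nwi.tna], [a.swi], [si] → 5.

5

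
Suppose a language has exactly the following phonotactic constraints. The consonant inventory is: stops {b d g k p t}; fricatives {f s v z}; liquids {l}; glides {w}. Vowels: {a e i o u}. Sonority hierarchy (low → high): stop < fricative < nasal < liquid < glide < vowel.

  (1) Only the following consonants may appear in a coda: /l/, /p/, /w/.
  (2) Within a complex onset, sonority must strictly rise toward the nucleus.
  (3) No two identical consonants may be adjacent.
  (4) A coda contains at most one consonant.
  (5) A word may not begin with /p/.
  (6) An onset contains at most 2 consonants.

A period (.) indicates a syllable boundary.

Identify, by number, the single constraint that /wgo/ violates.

2

/wgo/: syllable 1 onset /wg/: /w/ (glide, 5) → /g/ (stop, 1) does not rise.
This is a violation of constraint 2: "Within a complex onset, sonority must strictly rise toward the nucleus."
The remaining constraints (1, 3, 4, 5, 6) are satisfied.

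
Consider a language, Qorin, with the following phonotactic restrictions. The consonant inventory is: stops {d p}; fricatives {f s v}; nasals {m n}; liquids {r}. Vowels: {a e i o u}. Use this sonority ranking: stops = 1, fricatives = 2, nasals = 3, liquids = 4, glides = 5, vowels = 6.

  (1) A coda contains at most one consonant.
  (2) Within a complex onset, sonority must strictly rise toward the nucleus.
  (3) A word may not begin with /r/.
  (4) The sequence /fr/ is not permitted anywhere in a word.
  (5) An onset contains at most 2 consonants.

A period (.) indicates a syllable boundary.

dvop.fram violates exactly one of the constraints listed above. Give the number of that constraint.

dvop.fram: contains banned sequence /fr/.
This is a violation of constraint 4: "The sequence /fr/ is not permitted anywhere in a word."
The remaining constraints (1, 2, 3, 5) are satisfied.

4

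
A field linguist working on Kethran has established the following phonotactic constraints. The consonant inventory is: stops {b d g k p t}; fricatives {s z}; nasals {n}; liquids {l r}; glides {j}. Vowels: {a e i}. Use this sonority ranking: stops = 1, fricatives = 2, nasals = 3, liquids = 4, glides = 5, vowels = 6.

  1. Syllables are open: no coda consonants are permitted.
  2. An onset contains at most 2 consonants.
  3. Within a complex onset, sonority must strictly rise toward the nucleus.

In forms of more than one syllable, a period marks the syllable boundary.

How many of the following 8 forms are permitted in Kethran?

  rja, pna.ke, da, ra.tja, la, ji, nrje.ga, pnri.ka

6

rja — σ1 onset /rj/ (4→5 rises), coda /∅/ ok → permitted
pna.ke — σ1 onset /pn/ (1→3 rises), coda /∅/ ok; σ2 onset /k/, coda /∅/ ok → permitted
da — σ1 onset /d/, coda /∅/ ok → permitted
ra.tja — σ1 onset /r/, coda /∅/ ok; σ2 onset /tj/ (1→5 rises), coda /∅/ ok → permitted
la — σ1 onset /l/, coda /∅/ ok → permitted
ji — σ1 onset /j/, coda /∅/ ok → permitted
nrje.ga — violates constraint 2: syllable 1 onset /nrj/ has 3 consonants (> 2) → not permitted
pnri.ka — violates constraint 2: syllable 1 onset /pnr/ has 3 consonants (> 2) → not permitted
Permitted: rja, pna.ke, da, ra.tja, la, ji → 6.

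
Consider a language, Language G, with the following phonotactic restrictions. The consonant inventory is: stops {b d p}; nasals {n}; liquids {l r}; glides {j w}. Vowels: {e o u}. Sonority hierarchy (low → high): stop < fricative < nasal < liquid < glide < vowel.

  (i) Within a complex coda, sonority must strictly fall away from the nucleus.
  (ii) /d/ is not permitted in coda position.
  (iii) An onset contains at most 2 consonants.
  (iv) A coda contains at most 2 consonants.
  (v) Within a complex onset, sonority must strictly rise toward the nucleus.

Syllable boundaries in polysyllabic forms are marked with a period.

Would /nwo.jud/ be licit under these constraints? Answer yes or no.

no

/nwo.jud/ — violates constraint (ii): syllable 2 coda contains /d/ → illicit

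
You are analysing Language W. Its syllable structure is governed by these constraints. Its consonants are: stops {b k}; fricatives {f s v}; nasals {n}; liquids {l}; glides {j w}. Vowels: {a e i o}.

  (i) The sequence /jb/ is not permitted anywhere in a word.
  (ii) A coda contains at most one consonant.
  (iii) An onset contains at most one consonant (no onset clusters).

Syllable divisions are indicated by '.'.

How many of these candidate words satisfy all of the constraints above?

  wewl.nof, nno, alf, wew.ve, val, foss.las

2

wewl.nof — violates constraint (ii): syllable 1 coda /wl/ has 2 consonants (> 1) → not permitted
nno — violates constraint (iii): syllable 1 onset /nn/ has 2 consonants (> 1) → not permitted
alf — violates constraint (ii): syllable 1 coda /lf/ has 2 consonants (> 1) → not permitted
wew.ve — σ1 onset /w/, coda /w/ ok; σ2 onset /v/, coda /∅/ ok → permitted
val — σ1 onset /v/, coda /l/ ok → permitted
foss.las — violates constraint (ii): syllable 1 coda /ss/ has 2 consonants (> 1) → not permitted
Permitted: wew.ve, val → 2.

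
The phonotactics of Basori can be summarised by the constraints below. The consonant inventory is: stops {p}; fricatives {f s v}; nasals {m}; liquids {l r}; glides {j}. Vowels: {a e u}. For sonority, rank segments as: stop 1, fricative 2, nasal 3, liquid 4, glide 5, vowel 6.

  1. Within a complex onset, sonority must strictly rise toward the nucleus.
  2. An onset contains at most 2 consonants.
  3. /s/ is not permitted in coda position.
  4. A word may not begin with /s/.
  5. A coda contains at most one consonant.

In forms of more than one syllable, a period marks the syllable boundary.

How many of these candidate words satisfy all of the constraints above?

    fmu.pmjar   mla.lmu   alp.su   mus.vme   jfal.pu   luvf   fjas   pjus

0

fmu.pmjar — violates constraint 2: syllable 2 onset /pmj/ has 3 consonants (> 2) → not permitted
mla.lmu — violates constraint 1: syllable 2 onset /lm/: /l/ (liquid, 4) → /m/ (nasal, 3) does not rise → not permitted
alp.su — violates constraint 5: syllable 1 coda /lp/ has 2 consonants (> 1) → not permitted
mus.vme — violates constraint 3: syllable 1 coda contains /s/ → not permitted
jfal.pu — violates constraint 1: syllable 1 onset /jf/: /j/ (glide, 5) → /f/ (fricative, 2) does not rise → not permitted
luvf — violates constraint 5: syllable 1 coda /vf/ has 2 consonants (> 1) → not permitted
fjas — violates constraint 3: syllable 1 coda contains /s/ → not permitted
pjus — violates constraint 3: syllable 1 coda contains /s/ → not permitted
No form is permitted → 0.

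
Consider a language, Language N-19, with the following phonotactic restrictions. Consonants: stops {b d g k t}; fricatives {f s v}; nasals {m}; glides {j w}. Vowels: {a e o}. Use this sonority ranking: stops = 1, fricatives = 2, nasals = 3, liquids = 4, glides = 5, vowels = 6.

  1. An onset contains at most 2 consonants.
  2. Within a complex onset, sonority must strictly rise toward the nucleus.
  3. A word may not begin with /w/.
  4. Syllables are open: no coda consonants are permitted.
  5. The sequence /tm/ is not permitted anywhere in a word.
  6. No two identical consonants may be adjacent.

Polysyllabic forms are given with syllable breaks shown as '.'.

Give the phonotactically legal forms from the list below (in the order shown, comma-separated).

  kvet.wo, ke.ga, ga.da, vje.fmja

ke.ga, ga.da

kvet.wo — violates constraint 4: syllable 1 coda /t/ has 1 consonant (> 0) → phonotactically illegal
ke.ga — σ1 onset /k/, coda /∅/ ok; σ2 onset /g/, coda /∅/ ok → phonotactically legal
ga.da — σ1 onset /g/, coda /∅/ ok; σ2 onset /d/, coda /∅/ ok → phonotactically legal
vje.fmja — violates constraint 1: syllable 2 onset /fmj/ has 3 consonants (> 2) → phonotactically illegal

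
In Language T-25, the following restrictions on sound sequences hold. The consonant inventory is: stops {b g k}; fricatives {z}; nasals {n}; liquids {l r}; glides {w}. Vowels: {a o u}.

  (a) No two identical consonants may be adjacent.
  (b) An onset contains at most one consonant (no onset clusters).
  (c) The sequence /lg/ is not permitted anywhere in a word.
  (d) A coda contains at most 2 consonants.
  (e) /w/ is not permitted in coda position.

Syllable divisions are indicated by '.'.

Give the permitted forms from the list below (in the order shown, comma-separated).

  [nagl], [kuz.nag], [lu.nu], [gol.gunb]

[nagl], [kuz.nag], [lu.nu]

[nagl] — σ1 onset /n/, coda /gl/ (2C) ok → permitted
[kuz.nag] — σ1 onset /k/, coda /z/ ok; σ2 onset /n/, coda /g/ ok → permitted
[lu.nu] — σ1 onset /l/, coda /∅/ ok; σ2 onset /n/, coda /∅/ ok → permitted
[gol.gunb] — violates constraint (c): contains banned sequence /lg/ → not permitted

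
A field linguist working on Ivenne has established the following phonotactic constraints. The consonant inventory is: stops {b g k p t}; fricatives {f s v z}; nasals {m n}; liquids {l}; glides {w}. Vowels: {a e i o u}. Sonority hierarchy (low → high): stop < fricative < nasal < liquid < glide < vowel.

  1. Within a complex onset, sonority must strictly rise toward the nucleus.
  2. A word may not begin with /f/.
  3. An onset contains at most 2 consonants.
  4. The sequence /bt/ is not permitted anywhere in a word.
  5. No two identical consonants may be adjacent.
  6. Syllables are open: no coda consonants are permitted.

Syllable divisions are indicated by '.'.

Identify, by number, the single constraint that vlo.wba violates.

1

vlo.wba: syllable 2 onset /wb/: /w/ (glide, 5) → /b/ (stop, 1) does not rise.
This is a violation of constraint 1: "Within a complex onset, sonority must strictly rise toward the nucleus."
The remaining constraints (2, 3, 4, 5, 6) are satisfied.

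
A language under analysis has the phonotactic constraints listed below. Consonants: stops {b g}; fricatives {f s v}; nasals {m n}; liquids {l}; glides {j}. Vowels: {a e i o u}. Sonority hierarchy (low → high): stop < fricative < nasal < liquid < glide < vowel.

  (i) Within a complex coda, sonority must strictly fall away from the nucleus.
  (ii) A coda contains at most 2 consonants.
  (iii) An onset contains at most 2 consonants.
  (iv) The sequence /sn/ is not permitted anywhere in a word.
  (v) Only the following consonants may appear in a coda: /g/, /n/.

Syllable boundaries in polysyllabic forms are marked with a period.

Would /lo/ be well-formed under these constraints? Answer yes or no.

/lo/ — σ1 onset /l/, coda /∅/ ok → well-formed

yes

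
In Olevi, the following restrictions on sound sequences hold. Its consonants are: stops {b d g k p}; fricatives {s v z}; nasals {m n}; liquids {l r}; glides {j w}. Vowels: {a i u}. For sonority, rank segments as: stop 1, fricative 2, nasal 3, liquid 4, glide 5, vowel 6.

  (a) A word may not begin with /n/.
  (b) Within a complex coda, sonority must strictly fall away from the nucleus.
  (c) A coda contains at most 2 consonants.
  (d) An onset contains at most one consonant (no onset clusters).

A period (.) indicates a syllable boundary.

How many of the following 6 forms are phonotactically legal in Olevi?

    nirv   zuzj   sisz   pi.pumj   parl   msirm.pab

0

nirv — violates constraint (a): word begins with /n/ → phonotactically illegal
zuzj — violates constraint (b): syllable 1 coda /zj/: /z/ (fricative, 2) → /j/ (glide, 5) does not fall → phonotactically illegal
sisz — violates constraint (b): syllable 1 coda /sz/: /s/ (fricative, 2) → /z/ (fricative, 2) does not fall → phonotactically illegal
pi.pumj — violates constraint (b): syllable 2 coda /mj/: /m/ (nasal, 3) → /j/ (glide, 5) does not fall → phonotactically illegal
parl — violates constraint (b): syllable 1 coda /rl/: /r/ (liquid, 4) → /l/ (liquid, 4) does not fall → phonotactically illegal
msirm.pab — violates constraint (d): syllable 1 onset /ms/ has 2 consonants (> 1) → phonotactically illegal
No form is phonotactically legal → 0.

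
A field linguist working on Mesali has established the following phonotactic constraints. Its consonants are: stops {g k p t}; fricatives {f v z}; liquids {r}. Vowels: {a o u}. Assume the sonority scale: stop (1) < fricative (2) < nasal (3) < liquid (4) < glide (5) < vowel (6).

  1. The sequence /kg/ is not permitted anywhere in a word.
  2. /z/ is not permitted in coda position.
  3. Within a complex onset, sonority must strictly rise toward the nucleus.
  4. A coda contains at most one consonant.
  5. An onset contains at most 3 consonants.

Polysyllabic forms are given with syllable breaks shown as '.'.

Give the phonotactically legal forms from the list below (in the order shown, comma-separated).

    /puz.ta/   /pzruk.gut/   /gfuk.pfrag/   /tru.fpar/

/gfuk.pfrag/

/puz.ta/ — violates constraint 2: syllable 1 coda contains /z/ → phonotactically illegal
/pzruk.gut/ — violates constraint 1: contains banned sequence /kg/ → phonotactically illegal
/gfuk.pfrag/ — σ1 onset /gf/ (1→2 rises), coda /k/ ok; σ2 onset /pfr/ (1→2→4 rises), coda /g/ ok → phonotactically legal
/tru.fpar/ — violates constraint 3: syllable 2 onset /fp/: /f/ (fricative, 2) → /p/ (stop, 1) does not rise → phonotactically illegal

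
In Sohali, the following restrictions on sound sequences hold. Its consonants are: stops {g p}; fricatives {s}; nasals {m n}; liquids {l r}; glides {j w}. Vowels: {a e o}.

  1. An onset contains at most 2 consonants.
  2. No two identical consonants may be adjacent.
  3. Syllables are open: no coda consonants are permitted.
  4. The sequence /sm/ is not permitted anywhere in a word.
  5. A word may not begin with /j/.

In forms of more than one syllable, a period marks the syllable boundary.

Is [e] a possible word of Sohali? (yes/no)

yes

[e] — σ1 onset /∅/, coda /∅/ ok → permitted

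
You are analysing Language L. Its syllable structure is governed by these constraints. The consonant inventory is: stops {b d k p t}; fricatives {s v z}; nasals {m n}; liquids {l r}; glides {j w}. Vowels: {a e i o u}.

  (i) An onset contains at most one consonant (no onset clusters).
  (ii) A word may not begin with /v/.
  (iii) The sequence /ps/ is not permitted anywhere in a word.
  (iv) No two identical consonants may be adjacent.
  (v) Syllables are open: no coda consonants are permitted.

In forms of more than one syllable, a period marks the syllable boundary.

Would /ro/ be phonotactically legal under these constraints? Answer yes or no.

/ro/ — σ1 onset /r/, coda /∅/ ok → phonotactically legal

yes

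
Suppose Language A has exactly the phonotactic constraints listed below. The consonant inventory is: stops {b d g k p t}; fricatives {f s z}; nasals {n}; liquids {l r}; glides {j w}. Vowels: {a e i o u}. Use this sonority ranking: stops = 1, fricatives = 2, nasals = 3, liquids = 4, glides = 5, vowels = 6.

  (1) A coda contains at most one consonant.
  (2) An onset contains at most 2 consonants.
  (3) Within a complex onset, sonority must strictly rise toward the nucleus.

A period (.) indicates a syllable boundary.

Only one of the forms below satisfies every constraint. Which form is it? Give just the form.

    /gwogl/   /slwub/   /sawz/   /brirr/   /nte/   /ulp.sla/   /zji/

/gwogl/ — violates constraint 1: syllable 1 coda /gl/ has 2 consonants (> 1) → ill-formed
/slwub/ — violates constraint 2: syllable 1 onset /slw/ has 3 consonants (> 2) → ill-formed
/sawz/ — violates constraint 1: syllable 1 coda /wz/ has 2 consonants (> 1) → ill-formed
/brirr/ — violates constraint 1: syllable 1 coda /rr/ has 2 consonants (> 1) → ill-formed
/nte/ — violates constraint 3: syllable 1 onset /nt/: /n/ (nasal, 3) → /t/ (stop, 1) does not rise → ill-formed
/ulp.sla/ — violates constraint 1: syllable 1 coda /lp/ has 2 consonants (> 1) → ill-formed
/zji/ — σ1 onset /zj/ (2→5 rises), coda /∅/ ok → well-formed

/zji/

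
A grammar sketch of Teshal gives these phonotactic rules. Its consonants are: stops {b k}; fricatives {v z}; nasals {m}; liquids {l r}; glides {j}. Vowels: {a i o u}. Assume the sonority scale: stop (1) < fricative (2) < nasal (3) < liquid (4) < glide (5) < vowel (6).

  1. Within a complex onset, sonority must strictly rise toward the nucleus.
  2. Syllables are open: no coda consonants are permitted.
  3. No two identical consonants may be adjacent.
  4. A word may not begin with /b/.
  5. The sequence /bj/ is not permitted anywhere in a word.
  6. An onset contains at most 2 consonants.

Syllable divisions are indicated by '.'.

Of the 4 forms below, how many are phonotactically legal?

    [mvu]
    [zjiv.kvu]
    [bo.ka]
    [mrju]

[mvu] — violates constraint 1: syllable 1 onset /mv/: /m/ (nasal, 3) → /v/ (fricative, 2) does not rise → phonotactically illegal
[zjiv.kvu] — violates constraint 2: syllable 1 coda /v/ has 1 consonant (> 0) → phonotactically illegal
[bo.ka] — violates constraint 4: word begins with /b/ → phonotactically illegal
[mrju] — violates constraint 6: syllable 1 onset /mrj/ has 3 consonants (> 2) → phonotactically illegal
No form is phonotactically legal → 0.

0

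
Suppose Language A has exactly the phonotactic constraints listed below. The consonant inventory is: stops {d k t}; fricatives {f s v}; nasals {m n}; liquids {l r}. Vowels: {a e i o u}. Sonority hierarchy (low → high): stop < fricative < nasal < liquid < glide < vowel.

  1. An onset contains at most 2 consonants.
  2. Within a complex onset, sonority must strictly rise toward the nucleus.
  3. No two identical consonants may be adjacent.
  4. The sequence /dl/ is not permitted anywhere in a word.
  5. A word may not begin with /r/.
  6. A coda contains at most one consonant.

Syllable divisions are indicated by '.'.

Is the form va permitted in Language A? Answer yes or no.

yes

va — σ1 onset /v/, coda /∅/ ok → permitted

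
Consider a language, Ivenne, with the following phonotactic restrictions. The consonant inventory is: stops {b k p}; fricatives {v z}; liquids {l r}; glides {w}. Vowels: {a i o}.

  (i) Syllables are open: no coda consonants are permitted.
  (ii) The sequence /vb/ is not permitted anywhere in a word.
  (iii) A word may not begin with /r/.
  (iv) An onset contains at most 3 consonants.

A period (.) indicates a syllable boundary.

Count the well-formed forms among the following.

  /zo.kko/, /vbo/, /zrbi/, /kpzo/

3

/zo.kko/ — σ1 onset /z/, coda /∅/ ok; σ2 onset /kk/ (2C), coda /∅/ ok → well-formed
/vbo/ — violates constraint (ii): contains banned sequence /vb/ → ill-formed
/zrbi/ — σ1 onset /zrb/ (3C), coda /∅/ ok → well-formed
/kpzo/ — σ1 onset /kpz/ (3C), coda /∅/ ok → well-formed
Well-formed: /zo.kko/, /zrbi/, /kpzo/ → 3.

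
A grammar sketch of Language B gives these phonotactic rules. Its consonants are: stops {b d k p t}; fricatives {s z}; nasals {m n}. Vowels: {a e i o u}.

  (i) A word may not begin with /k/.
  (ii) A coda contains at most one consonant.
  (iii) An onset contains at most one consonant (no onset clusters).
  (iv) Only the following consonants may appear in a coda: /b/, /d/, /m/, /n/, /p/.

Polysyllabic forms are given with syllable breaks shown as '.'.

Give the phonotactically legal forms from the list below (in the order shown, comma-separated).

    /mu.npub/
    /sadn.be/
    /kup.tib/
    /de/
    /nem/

/de/, /nem/

/mu.npub/ — violates constraint (iii): syllable 2 onset /np/ has 2 consonants (> 1) → phonotactically illegal
/sadn.be/ — violates constraint (ii): syllable 1 coda /dn/ has 2 consonants (> 1) → phonotactically illegal
/kup.tib/ — violates constraint (i): word begins with /k/ → phonotactically illegal
/de/ — σ1 onset /d/, coda /∅/ ok → phonotactically legal
/nem/ — σ1 onset /n/, coda /m/ ok → phonotactically legal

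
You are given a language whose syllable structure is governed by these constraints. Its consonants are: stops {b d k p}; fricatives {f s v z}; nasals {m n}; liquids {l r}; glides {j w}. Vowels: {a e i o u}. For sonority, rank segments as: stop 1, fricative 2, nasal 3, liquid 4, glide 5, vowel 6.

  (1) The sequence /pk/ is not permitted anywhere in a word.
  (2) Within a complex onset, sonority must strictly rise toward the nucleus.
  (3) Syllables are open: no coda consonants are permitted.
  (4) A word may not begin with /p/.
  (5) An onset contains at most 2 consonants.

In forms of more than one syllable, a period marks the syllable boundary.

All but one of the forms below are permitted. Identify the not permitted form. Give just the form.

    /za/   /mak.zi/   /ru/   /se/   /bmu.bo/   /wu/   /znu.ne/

/za/ — σ1 onset /z/, coda /∅/ ok → permitted
/mak.zi/ — violates constraint 3: syllable 1 coda /k/ has 1 consonant (> 0) → not permitted
/ru/ — σ1 onset /r/, coda /∅/ ok → permitted
/se/ — σ1 onset /s/, coda /∅/ ok → permitted
/bmu.bo/ — σ1 onset /bm/ (1→3 rises), coda /∅/ ok; σ2 onset /b/, coda /∅/ ok → permitted
/wu/ — σ1 onset /w/, coda /∅/ ok → permitted
/znu.ne/ — σ1 onset /zn/ (2→3 rises), coda /∅/ ok; σ2 onset /n/, coda /∅/ ok → permitted

/mak.zi/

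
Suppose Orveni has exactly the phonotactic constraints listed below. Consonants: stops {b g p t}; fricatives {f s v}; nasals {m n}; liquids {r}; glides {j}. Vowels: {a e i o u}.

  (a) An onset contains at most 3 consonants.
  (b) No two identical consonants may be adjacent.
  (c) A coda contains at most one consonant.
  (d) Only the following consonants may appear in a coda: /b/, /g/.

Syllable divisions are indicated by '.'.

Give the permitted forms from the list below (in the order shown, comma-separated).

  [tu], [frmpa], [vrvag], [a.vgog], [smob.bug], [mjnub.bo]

[tu] — σ1 onset /t/, coda /∅/ ok → permitted
[frmpa] — violates constraint (a): syllable 1 onset /frmp/ has 4 consonants (> 3) → not permitted
[vrvag] — σ1 onset /vrv/ (3C), coda /g/ ok → permitted
[a.vgog] — σ1 onset /∅/, coda /∅/ ok; σ2 onset /vg/ (2C), coda /g/ ok → permitted
[smob.bug] — violates constraint (b): adjacent identical consonants /bb/ → not permitted
[mjnub.bo] — violates constraint (b): adjacent identical consonants /bb/ → not permitted

[tu], [vrvag], [a.vgog]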